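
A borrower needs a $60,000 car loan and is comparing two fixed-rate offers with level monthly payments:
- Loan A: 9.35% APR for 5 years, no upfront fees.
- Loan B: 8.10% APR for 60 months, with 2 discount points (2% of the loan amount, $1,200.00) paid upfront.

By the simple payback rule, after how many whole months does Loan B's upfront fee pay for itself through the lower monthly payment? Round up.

34 months

Loan A: at 9.35% the monthly rate is 0.0077917, so the payment is 60,000 × 0.0077917 / (1 − 1.0077917^−60) = $1,255.72.
Loan B: at 8.10% the monthly rate is 0.0067500, so the payment is 60,000 × 0.0067500 / (1 − 1.0067500^−60) = $1,219.46.
Monthly savings = $1,255.72 − $1,219.46 = $36.26.
Break-even = $1,200.00 / $36.26 = 33.09 → 34 months.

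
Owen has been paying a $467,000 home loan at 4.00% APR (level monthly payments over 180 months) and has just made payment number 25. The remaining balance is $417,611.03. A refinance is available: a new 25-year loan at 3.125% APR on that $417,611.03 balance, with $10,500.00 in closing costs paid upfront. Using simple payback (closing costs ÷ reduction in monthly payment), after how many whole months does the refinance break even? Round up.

Current payment = 467,000 × 4%/12 / (1 − (1+0.0033333)^−180) = $3,454.34.
Refinanced payment = 417,611.03 × 0.0026042 / (1 − (1+0.0026042)^−300) = $2,007.62.
Monthly savings = $3,454.34 − $2,007.62 = $1,446.72.
Break-even = $10,500.00 / $1,446.72 = 7.26 → 8 months.

8 months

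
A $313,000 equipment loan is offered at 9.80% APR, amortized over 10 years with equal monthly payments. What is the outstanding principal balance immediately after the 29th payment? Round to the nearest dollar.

$262,657

With monthly rate i = 9.8%/12 = 0.0081667, the balance after k of n payments is P · [(1+i)^n − (1+i)^k] / [(1+i)^n − 1].
(1+0.0081667)^120 = 2.65387275 and (1+0.0081667)^29 = 1.26601161, so the balance is 313,000 × (2.65387275 − 1.26601161) / (2.65387275 − 1) = $262,656.57.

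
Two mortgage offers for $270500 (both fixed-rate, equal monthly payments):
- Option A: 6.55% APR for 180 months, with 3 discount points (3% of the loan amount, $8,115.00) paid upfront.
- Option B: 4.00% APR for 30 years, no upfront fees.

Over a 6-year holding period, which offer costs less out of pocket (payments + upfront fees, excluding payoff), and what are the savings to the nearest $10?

Option B by $85,330

Option A: at 6.55% the monthly rate is 0.0054583, so the payment is 270,500 × 0.0054583 / (1 − 1.0054583^−180) = $2,363.79.
Option B: at 4.00% the monthly rate is 0.0033333, so the payment is 270,500 × 0.0033333 / (1 − 1.0033333^−360) = $1,291.41.
Over 72 months: Option A costs 72 × $2,363.79 + $8,115.00 = $178,307.88; Option B costs 72 × $1,291.41 = $92,981.52.
Option B is cheaper by $178,307.88 − $92,981.52 = $85,326.36.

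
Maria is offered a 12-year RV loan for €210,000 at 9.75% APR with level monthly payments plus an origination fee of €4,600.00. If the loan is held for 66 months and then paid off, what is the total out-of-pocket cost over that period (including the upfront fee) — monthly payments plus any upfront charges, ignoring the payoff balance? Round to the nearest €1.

At 9.75% the monthly rate is 0.0081250, so the payment is 210,000 × 0.0081250 / (1 − 1.0081250^−144) = €2,479.43.
Total outlay = 66 × €2,479.43 + €4,600.00 = €168,242.38.

€168,242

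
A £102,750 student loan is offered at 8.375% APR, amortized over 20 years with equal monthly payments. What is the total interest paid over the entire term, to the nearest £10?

£109,310

At 8.375% the monthly rate is 0.0069792, so the payment is 102,750 × 0.0069792 / (1 − 1.0069792^−240) = £883.58.
Total paid = 240 × £883.58 = £212,059.20; interest = £212,059.20 − £102,750 = £109,309.20.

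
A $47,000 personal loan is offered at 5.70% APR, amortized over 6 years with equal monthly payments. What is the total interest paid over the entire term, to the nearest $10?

$8,600

Monthly rate = 5.7%/12 = 0.0047500; payment = 47,000 × 0.0047500 / (1 − (1+0.0047500)^−72) = $772.29.
Total paid = 72 × $772.29 = $55,604.88; interest = $55,604.88 − $47,000 = $8,604.88.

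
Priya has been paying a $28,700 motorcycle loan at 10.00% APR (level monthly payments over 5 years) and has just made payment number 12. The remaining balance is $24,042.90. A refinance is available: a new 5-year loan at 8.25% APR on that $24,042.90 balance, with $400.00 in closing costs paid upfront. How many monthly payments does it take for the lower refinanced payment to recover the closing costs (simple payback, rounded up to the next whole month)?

Current payment = 28,700 × 10%/12 / (1 − (1+0.0083333)^−60) = $609.79.
Refinanced payment = 24,042.90 × 0.0068750 / (1 − (1+0.0068750)^−60) = $490.39.
Monthly savings = $609.79 − $490.39 = $119.40.
Break-even = $400.00 / $119.40 = 3.35 → 4 months.

4 months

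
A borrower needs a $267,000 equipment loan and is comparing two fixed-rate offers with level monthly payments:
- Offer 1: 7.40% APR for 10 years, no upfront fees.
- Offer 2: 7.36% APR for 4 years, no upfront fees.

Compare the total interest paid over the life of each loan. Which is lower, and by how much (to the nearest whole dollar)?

Offer 1: at 7.40% the monthly rate is 0.0061667, so the payment is 267,000 × 0.0061667 / (1 − 1.0061667^−120) = $3,155.42.
Total interest on Offer 1 = 120 × $3,155.42 − $267,000 = $111,650.40.
Offer 2: monthly rate = 7.36%/12 = 0.0061333; payment = 267,000 × 0.0061333 / (1 − (1+0.0061333)^−48) = $6,438.34.
Total interest on Offer 2 = 48 × $6,438.34 − $267,000 = $42,040.32.
Offer 2 is lower by $69,610.08.

Offer 2 by $69,610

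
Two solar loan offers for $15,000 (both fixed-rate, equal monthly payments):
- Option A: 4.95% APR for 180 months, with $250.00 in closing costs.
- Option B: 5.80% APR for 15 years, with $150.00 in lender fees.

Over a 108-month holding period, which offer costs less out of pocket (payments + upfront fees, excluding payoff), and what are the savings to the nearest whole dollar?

Option A by $627

Option A: at 4.95% the monthly rate is 0.0041250, so the payment is 15,000 × 0.0041250 / (1 − 1.0041250^−180) = $118.23.
Option B: monthly rate = 5.8%/12 = 0.0048333; payment = 15,000 × 0.0048333 / (1 − (1+0.0048333)^−180) = $124.96.
Over 108 months: Option A costs 108 × $118.23 + $250.00 = $13,018.84; Option B costs 108 × $124.96 + $150.00 = $13,645.68.
Option A is cheaper by $13,645.68 − $13,018.84 = $626.84.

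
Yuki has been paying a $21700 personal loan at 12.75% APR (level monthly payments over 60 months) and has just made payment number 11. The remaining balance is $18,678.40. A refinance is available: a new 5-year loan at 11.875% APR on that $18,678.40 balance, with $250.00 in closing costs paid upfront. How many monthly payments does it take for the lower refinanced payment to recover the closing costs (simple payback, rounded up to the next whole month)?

Current payment = 21,700 × 12.75%/12 / (1 − (1+0.0106250)^−60) = $490.97.
Refinanced payment = 18,678.40 × 0.0098958 / (1 − (1+0.0098958)^−60) = $414.31.
Monthly savings = $490.97 − $414.31 = $76.66.
Break-even = $250.00 / $76.66 = 3.26 → 4 months.

4 months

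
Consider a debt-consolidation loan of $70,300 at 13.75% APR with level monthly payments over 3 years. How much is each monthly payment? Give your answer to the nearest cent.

Monthly rate = 13.75%/12 = 0.0114583; payment = 70,300 × 0.0114583 / (1 − (1+0.0114583)^−36) = $2,394.16.

$2,394.16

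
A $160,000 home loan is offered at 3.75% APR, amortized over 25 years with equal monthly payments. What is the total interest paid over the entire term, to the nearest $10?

Monthly rate = 3.75%/12 = 0.0031250; payment = 160,000 × 0.0031250 / (1 − (1+0.0031250)^−300) = $822.61.
Total paid = 300 × $822.61 = $246,783.00; interest = $246,783.00 − $160,000 = $86,783.00.

$86,780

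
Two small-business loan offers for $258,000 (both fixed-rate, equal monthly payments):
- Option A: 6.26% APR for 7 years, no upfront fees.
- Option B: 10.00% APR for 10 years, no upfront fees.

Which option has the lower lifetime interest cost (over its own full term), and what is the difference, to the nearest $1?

Option A: monthly rate = 6.26%/12 = 0.0052167; payment = 258,000 × 0.0052167 / (1 − (1+0.0052167)^−84) = $3,801.25.
Total interest on Option A = 84 × $3,801.25 − $258,000 = $61,305.00.
Option B: at 10.00% the monthly rate is 0.0083333, so the payment is 258,000 × 0.0083333 / (1 − 1.0083333^−120) = $3,409.49.
Total interest on Option B = 120 × $3,409.49 − $258,000 = $151,138.80.
Option A is lower by $89,833.80.

Option A by $89,834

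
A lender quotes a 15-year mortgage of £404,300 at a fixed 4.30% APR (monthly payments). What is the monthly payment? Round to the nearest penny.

Monthly rate = 4.3%/12 = 0.0035833; payment = 404,300 × 0.0035833 / (1 − (1+0.0035833)^−180) = £3,051.70.

£3,051.70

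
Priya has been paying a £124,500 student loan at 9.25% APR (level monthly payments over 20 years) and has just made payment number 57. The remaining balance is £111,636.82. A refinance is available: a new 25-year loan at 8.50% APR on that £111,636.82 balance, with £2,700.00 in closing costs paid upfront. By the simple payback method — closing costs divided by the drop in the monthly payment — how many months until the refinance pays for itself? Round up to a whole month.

12 months

Current payment = 124,500 × 9.25%/12 / (1 − (1+0.0077083)^−240) = £1,140.25.
Refinanced payment = 111,636.82 × 0.0070833 / (1 − (1+0.0070833)^−300) = £898.93.
Monthly savings = £1,140.25 − £898.93 = £241.32.
Break-even = £2,700.00 / £241.32 = 11.19 → 12 months.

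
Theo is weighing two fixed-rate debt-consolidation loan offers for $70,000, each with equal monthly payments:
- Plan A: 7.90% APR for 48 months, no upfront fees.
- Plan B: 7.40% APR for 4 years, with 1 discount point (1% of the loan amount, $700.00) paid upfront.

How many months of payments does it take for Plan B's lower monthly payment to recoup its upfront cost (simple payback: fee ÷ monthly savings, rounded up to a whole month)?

Plan A: monthly rate = 7.9%/12 = 0.0065833; payment = 70,000 × 0.0065833 / (1 − (1+0.0065833)^−48) = $1,705.62.
Plan B: at 7.40% the monthly rate is 0.0061667, so the payment is 70,000 × 0.0061667 / (1 − 1.0061667^−48) = $1,689.26.
Monthly savings = $1,705.62 − $1,689.26 = $16.36.
Break-even = $700.00 / $16.36 = 42.79 → 43 months.

43 months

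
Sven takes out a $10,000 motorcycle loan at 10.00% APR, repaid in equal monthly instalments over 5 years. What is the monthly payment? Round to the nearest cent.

Monthly rate = 10%/12 = 0.0083333; payment = 10,000 × 0.0083333 / (1 − (1+0.0083333)^−60) = $212.47.

$212.47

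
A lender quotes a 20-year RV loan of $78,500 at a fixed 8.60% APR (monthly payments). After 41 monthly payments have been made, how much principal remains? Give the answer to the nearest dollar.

With monthly rate i = 8.6%/12 = 0.0071667, the balance after k of n payments is P · [(1+i)^n − (1+i)^k] / [(1+i)^n − 1].
(1+0.0071667)^240 = 5.55037757 and (1+0.0071667)^41 = 1.34015521, so the balance is 78,500 × (5.55037757 − 1.34015521) / (5.55037757 − 1) = $72,631.88.

$72,632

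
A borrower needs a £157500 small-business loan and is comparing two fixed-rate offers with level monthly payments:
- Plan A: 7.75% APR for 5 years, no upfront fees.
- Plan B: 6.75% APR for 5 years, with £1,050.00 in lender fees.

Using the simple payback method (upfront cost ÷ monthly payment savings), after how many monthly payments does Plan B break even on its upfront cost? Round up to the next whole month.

15 months

Plan A: at 7.75% the monthly rate is 0.0064583, so the payment is 157,500 × 0.0064583 / (1 − 1.0064583^−60) = £3,174.72.
Plan B: monthly rate = 6.75%/12 = 0.0056250; payment = 157,500 × 0.0056250 / (1 − (1+0.0056250)^−60) = £3,100.15.
Monthly savings = £3,174.72 − £3,100.15 = £74.57.
Break-even = £1,050.00 / £74.57 = 14.08 → 15 months.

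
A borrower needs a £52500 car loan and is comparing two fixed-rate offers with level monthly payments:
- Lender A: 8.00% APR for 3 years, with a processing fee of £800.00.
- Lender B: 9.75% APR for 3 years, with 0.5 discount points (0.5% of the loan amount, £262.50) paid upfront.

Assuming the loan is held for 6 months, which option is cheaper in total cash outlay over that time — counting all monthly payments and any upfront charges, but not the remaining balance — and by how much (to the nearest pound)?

Lender B by £281

Lender A: at 8.00% the monthly rate is 0.0066667, so the payment is 52,500 × 0.0066667 / (1 − 1.0066667^−36) = £1,645.16.
Lender B: monthly rate = 9.75%/12 = 0.0081250; payment = 52,500 × 0.0081250 / (1 − (1+0.0081250)^−36) = £1,687.87.
Over 6 months: Lender A costs 6 × £1,645.16 + £800.00 = £10,670.96; Lender B costs 6 × £1,687.87 + £262.50 = £10,389.72.
Lender B is cheaper by £10,670.96 − £10,389.72 = £281.24.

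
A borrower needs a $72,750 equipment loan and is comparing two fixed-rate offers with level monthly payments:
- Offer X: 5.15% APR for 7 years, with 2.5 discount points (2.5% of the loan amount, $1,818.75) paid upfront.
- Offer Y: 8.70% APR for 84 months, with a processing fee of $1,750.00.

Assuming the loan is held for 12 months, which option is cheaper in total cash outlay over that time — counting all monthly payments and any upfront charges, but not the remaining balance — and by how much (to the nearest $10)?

Offer X by $1,440

Offer X: at 5.15% the monthly rate is 0.0042917, so the payment is 72,750 × 0.0042917 / (1 − 1.0042917^−84) = $1,033.38.
Offer Y: monthly rate = 8.7%/12 = 0.0072500; payment = 72,750 × 0.0072500 / (1 − (1+0.0072500)^−84) = $1,159.43.
Over 12 months: Offer X costs 12 × $1,033.38 + $1,818.75 = $14,219.31; Offer Y costs 12 × $1,159.43 + $1,750.00 = $15,663.16.
Offer X is cheaper by $15,663.16 − $14,219.31 = $1,443.85.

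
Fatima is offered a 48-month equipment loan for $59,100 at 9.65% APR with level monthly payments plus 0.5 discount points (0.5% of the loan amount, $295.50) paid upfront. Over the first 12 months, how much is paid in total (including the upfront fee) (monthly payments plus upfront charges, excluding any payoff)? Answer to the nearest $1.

$18,164

Monthly rate = 9.65%/12 = 0.0080417; payment = 59,100 × 0.0080417 / (1 − (1+0.0080417)^−48) = $1,489.01.
Total outlay = 12 × $1,489.01 + $295.50 = $18,163.62.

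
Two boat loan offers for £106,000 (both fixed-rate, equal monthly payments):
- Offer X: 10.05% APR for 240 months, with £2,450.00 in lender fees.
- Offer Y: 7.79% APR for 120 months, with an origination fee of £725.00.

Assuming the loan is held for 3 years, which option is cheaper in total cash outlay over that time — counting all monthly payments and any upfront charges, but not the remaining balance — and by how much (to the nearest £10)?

Offer X by £7,200

Offer X: monthly rate = 10.05%/12 = 0.0083750; payment = 106,000 × 0.0083750 / (1 − (1+0.0083750)^−240) = £1,026.44.
Offer Y: at 7.79% the monthly rate is 0.0064917, so the payment is 106,000 × 0.0064917 / (1 − 1.0064917^−120) = £1,274.34.
Over 36 months: Offer X costs 36 × £1,026.44 + £2,450.00 = £39,401.84; Offer Y costs 36 × £1,274.34 + £725.00 = £46,601.24.
Offer X is cheaper by £46,601.24 − £39,401.84 = £7,199.40.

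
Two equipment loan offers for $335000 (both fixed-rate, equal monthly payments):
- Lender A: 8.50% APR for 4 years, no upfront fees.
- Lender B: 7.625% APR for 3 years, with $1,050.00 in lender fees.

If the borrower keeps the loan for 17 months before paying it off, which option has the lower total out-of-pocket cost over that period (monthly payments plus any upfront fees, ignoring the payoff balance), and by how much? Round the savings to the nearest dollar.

Lender A by $38,155

Lender A: monthly rate = 8.5%/12 = 0.0070833; payment = 335,000 × 0.0070833 / (1 − (1+0.0070833)^−48) = $8,257.18.
Lender B: at 7.625% the monthly rate is 0.0063542, so the payment is 335,000 × 0.0063542 / (1 − 1.0063542^−36) = $10,439.83.
Over 17 months: Lender A costs 17 × $8,257.18 = $140,372.06; Lender B costs 17 × $10,439.83 + $1,050.00 = $178,527.11.
Lender A is cheaper by $178,527.11 − $140,372.06 = $38,155.05.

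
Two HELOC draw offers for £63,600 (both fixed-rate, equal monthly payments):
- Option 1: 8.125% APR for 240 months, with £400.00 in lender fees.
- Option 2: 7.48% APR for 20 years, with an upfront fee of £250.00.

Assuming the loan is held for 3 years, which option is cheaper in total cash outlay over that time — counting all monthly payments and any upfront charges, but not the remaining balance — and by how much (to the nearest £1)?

Option 2 by £1,063

Option 1: at 8.125% the monthly rate is 0.0067708, so the payment is 63,600 × 0.0067708 / (1 − 1.0067708^−240) = £536.93.
Option 2: monthly rate = 7.48%/12 = 0.0062333; payment = 63,600 × 0.0062333 / (1 − (1+0.0062333)^−240) = £511.58.
Over 36 months: Option 1 costs 36 × £536.93 + £400.00 = £19,729.48; Option 2 costs 36 × £511.58 + £250.00 = £18,666.88.
Option 2 is cheaper by £19,729.48 − £18,666.88 = £1,062.60.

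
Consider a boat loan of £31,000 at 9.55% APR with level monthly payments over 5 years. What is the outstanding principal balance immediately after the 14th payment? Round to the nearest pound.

With monthly rate i = 9.55%/12 = 0.0079583, the balance after k of n payments is P · [(1+i)^n − (1+i)^k] / [(1+i)^n − 1].
(1+0.0079583)^60 = 1.60899534 and (1+0.0079583)^14 = 1.11736771, so the balance is 31,000 × (1.60899534 − 1.11736771) / (1.60899534 − 1) = £25,025.57.

£25,026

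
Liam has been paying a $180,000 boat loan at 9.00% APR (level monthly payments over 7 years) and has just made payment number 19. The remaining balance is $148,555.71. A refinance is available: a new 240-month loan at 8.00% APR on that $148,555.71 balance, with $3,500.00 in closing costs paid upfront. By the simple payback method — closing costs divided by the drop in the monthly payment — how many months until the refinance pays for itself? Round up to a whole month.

3 months

Current payment = 180,000 × 9%/12 / (1 − (1+0.0075000)^−84) = $2,896.03.
Refinanced payment = 148,555.71 × 0.0066667 / (1 − (1+0.0066667)^−240) = $1,242.58.
Monthly savings = $2,896.03 − $1,242.58 = $1,653.45.
Break-even = $3,500.00 / $1,653.45 = 2.12 → 3 months.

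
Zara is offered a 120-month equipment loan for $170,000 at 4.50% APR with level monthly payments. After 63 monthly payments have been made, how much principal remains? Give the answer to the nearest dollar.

With monthly rate i = 4.5%/12 = 0.0037500, the balance after k of n payments is P · [(1+i)^n − (1+i)^k] / [(1+i)^n − 1].
(1+0.0037500)^120 = 1.56699278 and (1+0.0037500)^63 = 1.26593140, so the balance is 170,000 × (1.56699278 − 1.26593140) / (1.56699278 − 1) = $90,266.47.

$90,266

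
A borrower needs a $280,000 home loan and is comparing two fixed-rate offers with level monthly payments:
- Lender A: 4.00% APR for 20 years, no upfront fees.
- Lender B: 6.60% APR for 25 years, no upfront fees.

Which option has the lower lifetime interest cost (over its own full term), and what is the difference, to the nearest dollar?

Lender A by $165,215

Lender A: monthly rate = 4%/12 = 0.0033333; payment = 280,000 × 0.0033333 / (1 − (1+0.0033333)^−240) = $1,696.74.
Total interest on Lender A = 240 × $1,696.74 − $280,000 = $127,217.60.
Lender B: at 6.60% the monthly rate is 0.0055000, so the payment is 280,000 × 0.0055000 / (1 − 1.0055000^−300) = $1,908.11.
Total interest on Lender B = 300 × $1,908.11 − $280,000 = $292,433.00.
Lender A is lower by $165,215.40.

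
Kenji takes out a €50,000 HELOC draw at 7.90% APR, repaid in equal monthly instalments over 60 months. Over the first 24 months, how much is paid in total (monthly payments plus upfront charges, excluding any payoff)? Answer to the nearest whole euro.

€24,274

At 7.90% the monthly rate is 0.0065833, so the payment is 50,000 × 0.0065833 / (1 − 1.0065833^−60) = €1,011.43.
Total outlay = 24 × €1,011.43 = €24,274.32.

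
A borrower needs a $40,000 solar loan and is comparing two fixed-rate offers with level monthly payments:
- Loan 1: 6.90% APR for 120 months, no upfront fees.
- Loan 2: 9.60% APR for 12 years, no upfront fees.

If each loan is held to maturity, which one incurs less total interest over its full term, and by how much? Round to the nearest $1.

Loan 1: monthly rate = 6.9%/12 = 0.0057500; payment = 40,000 × 0.0057500 / (1 − (1+0.0057500)^−120) = $462.37.
Total interest on Loan 1 = 120 × $462.37 − $40,000 = $15,484.40.
Loan 2: monthly rate = 9.6%/12 = 0.0080000; payment = 40,000 × 0.0080000 / (1 − (1+0.0080000)^−144) = $468.83.
Total interest on Loan 2 = 144 × $468.83 − $40,000 = $27,511.52.
Loan 1 is lower by $12,027.12.

Loan 1 by $12,027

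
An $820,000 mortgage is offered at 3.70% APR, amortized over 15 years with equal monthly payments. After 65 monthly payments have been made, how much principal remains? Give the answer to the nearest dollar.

With monthly rate i = 3.7%/12 = 0.0030833, the balance after k of n payments is P · [(1+i)^n − (1+i)^k] / [(1+i)^n − 1].
(1+0.0030833)^180 = 1.74045423 and (1+0.0030833)^65 = 1.22153507, so the balance is 820,000 × (1.74045423 − 1.22153507) / (1.74045423 − 1) = $574,665.78.

$574,666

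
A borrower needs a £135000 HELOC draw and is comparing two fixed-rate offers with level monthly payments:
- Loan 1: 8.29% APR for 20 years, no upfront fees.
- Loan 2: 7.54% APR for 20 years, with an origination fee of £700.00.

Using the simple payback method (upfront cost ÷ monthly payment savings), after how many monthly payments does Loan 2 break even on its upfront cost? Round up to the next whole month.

12 months

Loan 1: at 8.29% the monthly rate is 0.0069083, so the payment is 135,000 × 0.0069083 / (1 − 1.0069083^−240) = £1,153.68.
Loan 2: at 7.54% the monthly rate is 0.0062833, so the payment is 135,000 × 0.0062833 / (1 − 1.0062833^−240) = £1,090.86.
Monthly savings = £1,153.68 − £1,090.86 = £62.82.
Break-even = £700.00 / £62.82 = 11.14 → 12 months.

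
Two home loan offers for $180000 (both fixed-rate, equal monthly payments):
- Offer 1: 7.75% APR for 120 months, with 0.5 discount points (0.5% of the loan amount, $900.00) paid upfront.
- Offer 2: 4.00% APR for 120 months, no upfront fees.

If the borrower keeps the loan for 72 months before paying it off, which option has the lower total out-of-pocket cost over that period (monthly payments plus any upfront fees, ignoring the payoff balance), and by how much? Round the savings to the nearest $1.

Offer 1: at 7.75% the monthly rate is 0.0064583, so the payment is 180,000 × 0.0064583 / (1 − 1.0064583^−120) = $2,160.19.
Offer 2: monthly rate = 4%/12 = 0.0033333; payment = 180,000 × 0.0033333 / (1 − (1+0.0033333)^−120) = $1,822.41.
Over 72 months: Offer 1 costs 72 × $2,160.19 + $900.00 = $156,433.68; Offer 2 costs 72 × $1,822.41 = $131,213.52.
Offer 2 is cheaper by $156,433.68 − $131,213.52 = $25,220.16.

Offer 2 by $25,220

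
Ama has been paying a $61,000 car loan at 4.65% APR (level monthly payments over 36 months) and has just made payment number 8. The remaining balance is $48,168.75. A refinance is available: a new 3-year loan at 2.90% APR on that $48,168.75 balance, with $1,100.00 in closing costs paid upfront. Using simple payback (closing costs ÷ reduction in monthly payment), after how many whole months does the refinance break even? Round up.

Current payment = 61,000 × 4.65%/12 / (1 − (1+0.0038750)^−36) = $1,818.65.
Refinanced payment = 48,168.75 × 0.0024167 / (1 − (1+0.0024167)^−36) = $1,398.68.
Monthly savings = $1,818.65 − $1,398.68 = $419.97.
Break-even = $1,100.00 / $419.97 = 2.62 → 3 months.

3 months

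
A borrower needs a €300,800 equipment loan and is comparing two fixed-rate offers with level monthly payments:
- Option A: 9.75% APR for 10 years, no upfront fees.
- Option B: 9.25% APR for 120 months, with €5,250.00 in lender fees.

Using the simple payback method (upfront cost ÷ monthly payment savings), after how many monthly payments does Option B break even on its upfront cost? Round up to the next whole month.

Option A: monthly rate = 9.75%/12 = 0.0081250; payment = 300,800 × 0.0081250 / (1 − (1+0.0081250)^−120) = €3,933.57.
Option B: monthly rate = 9.25%/12 = 0.0077083; payment = 300,800 × 0.0077083 / (1 − (1+0.0077083)^−120) = €3,851.22.
Monthly savings = €3,933.57 − €3,851.22 = €82.35.
Break-even = €5,250.00 / €82.35 = 63.75 → 64 months.

64 months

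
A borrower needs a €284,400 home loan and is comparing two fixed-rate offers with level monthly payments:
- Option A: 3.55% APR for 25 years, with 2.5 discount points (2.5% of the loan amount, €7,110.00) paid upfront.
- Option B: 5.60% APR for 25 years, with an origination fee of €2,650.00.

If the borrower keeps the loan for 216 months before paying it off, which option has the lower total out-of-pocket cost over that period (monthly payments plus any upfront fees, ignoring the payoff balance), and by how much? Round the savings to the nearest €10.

Option A by €67,270

Option A: at 3.55% the monthly rate is 0.0029583, so the payment is 284,400 × 0.0029583 / (1 − 1.0029583^−300) = €1,431.41.
Option B: monthly rate = 5.6%/12 = 0.0046667; payment = 284,400 × 0.0046667 / (1 − (1+0.0046667)^−300) = €1,763.49.
Over 216 months: Option A costs 216 × €1,431.41 + €7,110.00 = €316,294.56; Option B costs 216 × €1,763.49 + €2,650.00 = €383,563.84.
Option A is cheaper by €383,563.84 − €316,294.56 = €67,269.28.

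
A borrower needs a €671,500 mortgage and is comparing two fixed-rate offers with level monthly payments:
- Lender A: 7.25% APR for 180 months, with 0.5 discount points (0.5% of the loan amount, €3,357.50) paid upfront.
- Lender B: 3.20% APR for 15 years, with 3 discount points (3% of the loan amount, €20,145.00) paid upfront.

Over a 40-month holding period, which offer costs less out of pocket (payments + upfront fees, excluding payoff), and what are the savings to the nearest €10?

Lender A: at 7.25% the monthly rate is 0.0060417, so the payment is 671,500 × 0.0060417 / (1 − 1.0060417^−180) = €6,129.87.
Lender B: monthly rate = 3.2%/12 = 0.0026667; payment = 671,500 × 0.0026667 / (1 − (1+0.0026667)^−180) = €4,702.12.
Over 40 months: Lender A costs 40 × €6,129.87 + €3,357.50 = €248,552.30; Lender B costs 40 × €4,702.12 + €20,145.00 = €208,229.80.
Lender B is cheaper by €248,552.30 − €208,229.80 = €40,322.50.

Lender B by €40,320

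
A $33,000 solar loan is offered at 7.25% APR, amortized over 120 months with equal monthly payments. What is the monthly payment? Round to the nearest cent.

$387.42

Monthly rate = 7.25%/12 = 0.0060417; payment = 33,000 × 0.0060417 / (1 − (1+0.0060417)^−120) = $387.42.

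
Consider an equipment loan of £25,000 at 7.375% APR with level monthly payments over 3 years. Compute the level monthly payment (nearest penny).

£776.22

Monthly rate = 7.375%/12 = 0.0061458; payment = 25,000 × 0.0061458 / (1 − (1+0.0061458)^−36) = £776.22.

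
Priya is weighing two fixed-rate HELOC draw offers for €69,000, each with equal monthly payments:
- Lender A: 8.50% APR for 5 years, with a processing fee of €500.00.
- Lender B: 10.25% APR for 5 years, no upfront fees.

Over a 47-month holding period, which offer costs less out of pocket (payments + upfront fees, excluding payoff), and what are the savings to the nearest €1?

Lender A by €2,269

Lender A: at 8.50% the monthly rate is 0.0070833, so the payment is 69,000 × 0.0070833 / (1 − 1.0070833^−60) = €1,415.64.
Lender B: at 10.25% the monthly rate is 0.0085417, so the payment is 69,000 × 0.0085417 / (1 − 1.0085417^−60) = €1,474.55.
Over 47 months: Lender A costs 47 × €1,415.64 + €500.00 = €67,035.08; Lender B costs 47 × €1,474.55 = €69,303.85.
Lender A is cheaper by €69,303.85 − €67,035.08 = €2,268.77.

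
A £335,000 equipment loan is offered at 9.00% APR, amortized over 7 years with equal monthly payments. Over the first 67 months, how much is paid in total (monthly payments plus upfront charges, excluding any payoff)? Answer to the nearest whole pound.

At 9.00% the monthly rate is 0.0075000, so the payment is 335,000 × 0.0075000 / (1 − 1.0075000^−84) = £5,389.84.
Total outlay = 67 × £5,389.84 = £361,119.28.

£361,119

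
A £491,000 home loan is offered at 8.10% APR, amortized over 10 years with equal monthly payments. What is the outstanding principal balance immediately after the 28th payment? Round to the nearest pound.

£409,045

With monthly rate i = 8.1%/12 = 0.0067500, the balance after k of n payments is P · [(1+i)^n − (1+i)^k] / [(1+i)^n − 1].
(1+0.0067500)^120 = 2.24179860 and (1+0.0067500)^28 = 1.20727407, so the balance is 491,000 × (2.24179860 − 1.20727407) / (2.24179860 − 1) = £409,045.03.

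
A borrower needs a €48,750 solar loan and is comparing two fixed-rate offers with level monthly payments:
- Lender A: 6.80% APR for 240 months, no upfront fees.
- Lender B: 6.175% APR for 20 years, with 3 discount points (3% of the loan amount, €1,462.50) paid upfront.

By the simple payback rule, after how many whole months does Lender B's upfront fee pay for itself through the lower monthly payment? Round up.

82 months

Lender A: at 6.80% the monthly rate is 0.0056667, so the payment is 48,750 × 0.0056667 / (1 − 1.0056667^−240) = €372.13.
Lender B: at 6.175% the monthly rate is 0.0051458, so the payment is 48,750 × 0.0051458 / (1 − 1.0051458^−240) = €354.20.
Monthly savings = €372.13 − €354.20 = €17.93.
Break-even = €1,462.50 / €17.93 = 81.57 → 82 months.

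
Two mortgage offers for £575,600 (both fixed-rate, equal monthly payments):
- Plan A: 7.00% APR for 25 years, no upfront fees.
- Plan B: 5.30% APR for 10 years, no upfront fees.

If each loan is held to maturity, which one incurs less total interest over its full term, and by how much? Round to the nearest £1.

Plan B by £477,680

Plan A: at 7.00% the monthly rate is 0.0058333, so the payment is 575,600 × 0.0058333 / (1 − 1.0058333^−300) = £4,068.22.
Total interest on Plan A = 300 × £4,068.22 − £575,600 = £644,866.00.
Plan B: at 5.30% the monthly rate is 0.0044167, so the payment is 575,600 × 0.0044167 / (1 − 1.0044167^−120) = £6,189.88.
Total interest on Plan B = 120 × £6,189.88 − £575,600 = £167,185.60.
Plan B is lower by £477,680.40.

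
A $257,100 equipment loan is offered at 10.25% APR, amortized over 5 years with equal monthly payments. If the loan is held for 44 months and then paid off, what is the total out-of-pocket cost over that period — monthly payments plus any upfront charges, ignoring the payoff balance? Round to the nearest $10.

At 10.25% the monthly rate is 0.0085417, so the payment is 257,100 × 0.0085417 / (1 − 1.0085417^−60) = $5,494.29.
Total outlay = 44 × $5,494.29 = $241,748.76.

$241,750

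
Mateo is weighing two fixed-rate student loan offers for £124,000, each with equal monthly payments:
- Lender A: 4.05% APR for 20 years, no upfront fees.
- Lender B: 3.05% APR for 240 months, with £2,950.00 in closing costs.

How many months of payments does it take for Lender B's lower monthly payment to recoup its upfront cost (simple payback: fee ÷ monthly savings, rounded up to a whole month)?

Lender A: at 4.05% the monthly rate is 0.0033750, so the payment is 124,000 × 0.0033750 / (1 − 1.0033750^−240) = £754.69.
Lender B: at 3.05% the monthly rate is 0.0025417, so the payment is 124,000 × 0.0025417 / (1 − 1.0025417^−240) = £690.81.
Monthly savings = £754.69 − £690.81 = £63.88.
Break-even = £2,950.00 / £63.88 = 46.18 → 47 months.

47 months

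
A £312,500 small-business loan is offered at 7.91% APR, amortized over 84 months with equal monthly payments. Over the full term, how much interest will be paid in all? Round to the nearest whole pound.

£95,462

At 7.91% the monthly rate is 0.0065917, so the payment is 312,500 × 0.0065917 / (1 − 1.0065917^−84) = £4,856.69.
Total paid = 84 × £4,856.69 = £407,961.96; interest = £407,961.96 − £312,500 = £95,461.96.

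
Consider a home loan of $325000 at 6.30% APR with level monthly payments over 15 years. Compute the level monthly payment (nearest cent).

$2,795.49

At 6.30% the monthly rate is 0.0052500, so the payment is 325,000 × 0.0052500 / (1 − 1.0052500^−180) = $2,795.49.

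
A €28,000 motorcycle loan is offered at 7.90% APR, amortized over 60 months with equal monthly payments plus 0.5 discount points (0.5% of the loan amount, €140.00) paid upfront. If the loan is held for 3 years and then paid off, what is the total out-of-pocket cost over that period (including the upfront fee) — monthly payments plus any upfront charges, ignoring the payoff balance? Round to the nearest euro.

€20,530

At 7.90% the monthly rate is 0.0065833, so the payment is 28,000 × 0.0065833 / (1 − 1.0065833^−60) = €566.40.
Total outlay = 36 × €566.40 + €140.00 = €20,530.40.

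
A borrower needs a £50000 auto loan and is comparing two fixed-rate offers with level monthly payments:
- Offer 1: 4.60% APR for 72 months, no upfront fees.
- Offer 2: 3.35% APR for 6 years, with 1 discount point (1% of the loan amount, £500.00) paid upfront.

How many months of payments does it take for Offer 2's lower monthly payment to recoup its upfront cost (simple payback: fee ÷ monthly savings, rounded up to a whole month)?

Offer 1: at 4.60% the monthly rate is 0.0038333, so the payment is 50,000 × 0.0038333 / (1 − 1.0038333^−72) = £796.00.
Offer 2: monthly rate = 3.35%/12 = 0.0027917; payment = 50,000 × 0.0027917 / (1 − (1+0.0027917)^−72) = £767.54.
Monthly savings = £796.00 − £767.54 = £28.46.
Break-even = £500.00 / £28.46 = 17.57 → 18 months.

18 months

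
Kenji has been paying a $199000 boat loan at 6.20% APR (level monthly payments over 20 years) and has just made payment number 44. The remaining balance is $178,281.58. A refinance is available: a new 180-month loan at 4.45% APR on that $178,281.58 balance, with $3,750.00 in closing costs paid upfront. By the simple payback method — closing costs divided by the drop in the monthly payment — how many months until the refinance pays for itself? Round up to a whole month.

42 months

Current payment = 199,000 × 6.2%/12 / (1 − (1+0.0051667)^−240) = $1,448.75.
Refinanced payment = 178,281.58 × 0.0037083 / (1 − (1+0.0037083)^−180) = $1,359.29.
Monthly savings = $1,448.75 − $1,359.29 = $89.46.
Break-even = $3,750.00 / $89.46 = 41.92 → 42 months.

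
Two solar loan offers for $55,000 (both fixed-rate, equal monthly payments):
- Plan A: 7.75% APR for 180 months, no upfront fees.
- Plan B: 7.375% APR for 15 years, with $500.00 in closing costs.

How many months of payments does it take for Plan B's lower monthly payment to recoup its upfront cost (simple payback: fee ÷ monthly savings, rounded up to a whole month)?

Plan A: at 7.75% the monthly rate is 0.0064583, so the payment is 55,000 × 0.0064583 / (1 − 1.0064583^−180) = $517.70.
Plan B: monthly rate = 7.375%/12 = 0.0061458; payment = 55,000 × 0.0061458 / (1 − (1+0.0061458)^−180) = $505.96.
Monthly savings = $517.70 − $505.96 = $11.74.
Break-even = $500.00 / $11.74 = 42.59 → 43 months.

43 months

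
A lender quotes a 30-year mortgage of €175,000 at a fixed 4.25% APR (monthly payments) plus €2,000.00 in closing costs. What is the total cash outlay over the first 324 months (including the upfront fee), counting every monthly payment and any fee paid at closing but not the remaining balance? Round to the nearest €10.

€280,930

Monthly rate = 4.25%/12 = 0.0035417; payment = 175,000 × 0.0035417 / (1 − (1+0.0035417)^−360) = €860.89.
Total outlay = 324 × €860.89 + €2,000.00 = €280,928.36.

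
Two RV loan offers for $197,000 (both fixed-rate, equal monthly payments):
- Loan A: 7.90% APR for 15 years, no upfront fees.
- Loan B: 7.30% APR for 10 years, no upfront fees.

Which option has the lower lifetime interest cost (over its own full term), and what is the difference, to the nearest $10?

Loan A: at 7.90% the monthly rate is 0.0065833, so the payment is 197,000 × 0.0065833 / (1 − 1.0065833^−180) = $1,871.28.
Total interest on Loan A = 180 × $1,871.28 − $197,000 = $139,830.40.
Loan B: at 7.30% the monthly rate is 0.0060833, so the payment is 197,000 × 0.0060833 / (1 − 1.0060833^−120) = $2,317.91.
Total interest on Loan B = 120 × $2,317.91 − $197,000 = $81,149.20.
Loan B is lower by $58,681.20.

Loan B by $58,680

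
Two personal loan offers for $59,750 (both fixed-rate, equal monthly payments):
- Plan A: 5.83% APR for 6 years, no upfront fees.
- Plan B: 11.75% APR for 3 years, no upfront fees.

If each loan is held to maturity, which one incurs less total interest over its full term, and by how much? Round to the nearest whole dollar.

Plan A by $236

Plan A: monthly rate = 5.83%/12 = 0.0048583; payment = 59,750 × 0.0048583 / (1 − (1+0.0048583)^−72) = $985.44.
Total interest on Plan A = 72 × $985.44 − $59,750 = $11,201.68.
Plan B: at 11.75% the monthly rate is 0.0097917, so the payment is 59,750 × 0.0097917 / (1 − 1.0097917^−36) = $1,977.43.
Total interest on Plan B = 36 × $1,977.43 − $59,750 = $11,437.48.
Plan A is lower by $235.80.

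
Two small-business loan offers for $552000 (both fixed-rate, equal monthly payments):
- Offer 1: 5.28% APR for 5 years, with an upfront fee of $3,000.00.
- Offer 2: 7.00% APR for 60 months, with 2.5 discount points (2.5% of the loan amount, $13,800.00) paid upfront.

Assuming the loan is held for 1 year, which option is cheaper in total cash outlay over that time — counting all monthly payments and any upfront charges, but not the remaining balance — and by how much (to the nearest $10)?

Offer 1: monthly rate = 5.28%/12 = 0.0044000; payment = 552,000 × 0.0044000 / (1 − (1+0.0044000)^−60) = $10,487.88.
Offer 2: monthly rate = 7%/12 = 0.0058333; payment = 552,000 × 0.0058333 / (1 − (1+0.0058333)^−60) = $10,930.26.
Over 12 months: Offer 1 costs 12 × $10,487.88 + $3,000.00 = $128,854.56; Offer 2 costs 12 × $10,930.26 + $13,800.00 = $144,963.12.
Offer 1 is cheaper by $144,963.12 − $128,854.56 = $16,108.56.

Offer 1 by $16,110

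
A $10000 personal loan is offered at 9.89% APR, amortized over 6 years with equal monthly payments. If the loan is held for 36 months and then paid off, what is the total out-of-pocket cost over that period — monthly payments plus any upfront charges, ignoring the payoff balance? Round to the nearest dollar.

Monthly rate = 9.89%/12 = 0.0082417; payment = 10,000 × 0.0082417 / (1 − (1+0.0082417)^−72) = $184.70.
Total outlay = 36 × $184.70 = $6,649.20.

$6,649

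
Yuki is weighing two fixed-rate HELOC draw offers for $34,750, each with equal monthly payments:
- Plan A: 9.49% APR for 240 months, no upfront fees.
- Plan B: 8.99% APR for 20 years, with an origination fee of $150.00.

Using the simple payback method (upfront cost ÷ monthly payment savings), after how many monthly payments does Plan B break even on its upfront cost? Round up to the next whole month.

Plan A: monthly rate = 9.49%/12 = 0.0079083; payment = 34,750 × 0.0079083 / (1 − (1+0.0079083)^−240) = $323.69.
Plan B: at 8.99% the monthly rate is 0.0074917, so the payment is 34,750 × 0.0074917 / (1 − 1.0074917^−240) = $312.43.
Monthly savings = $323.69 − $312.43 = $11.26.
Break-even = $150.00 / $11.26 = 13.32 → 14 months.

14 months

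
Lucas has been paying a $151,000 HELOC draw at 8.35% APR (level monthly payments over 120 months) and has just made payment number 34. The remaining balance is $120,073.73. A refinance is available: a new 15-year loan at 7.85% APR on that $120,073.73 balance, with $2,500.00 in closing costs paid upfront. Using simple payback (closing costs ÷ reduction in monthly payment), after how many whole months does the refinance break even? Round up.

4 months

Current payment = 151,000 × 8.35%/12 / (1 − (1+0.0069583)^−120) = $1,860.09.
Refinanced payment = 120,073.73 × 0.0065417 / (1 − (1+0.0065417)^−180) = $1,137.11.
Monthly savings = $1,860.09 − $1,137.11 = $722.98.
Break-even = $2,500.00 / $722.98 = 3.46 → 4 months.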